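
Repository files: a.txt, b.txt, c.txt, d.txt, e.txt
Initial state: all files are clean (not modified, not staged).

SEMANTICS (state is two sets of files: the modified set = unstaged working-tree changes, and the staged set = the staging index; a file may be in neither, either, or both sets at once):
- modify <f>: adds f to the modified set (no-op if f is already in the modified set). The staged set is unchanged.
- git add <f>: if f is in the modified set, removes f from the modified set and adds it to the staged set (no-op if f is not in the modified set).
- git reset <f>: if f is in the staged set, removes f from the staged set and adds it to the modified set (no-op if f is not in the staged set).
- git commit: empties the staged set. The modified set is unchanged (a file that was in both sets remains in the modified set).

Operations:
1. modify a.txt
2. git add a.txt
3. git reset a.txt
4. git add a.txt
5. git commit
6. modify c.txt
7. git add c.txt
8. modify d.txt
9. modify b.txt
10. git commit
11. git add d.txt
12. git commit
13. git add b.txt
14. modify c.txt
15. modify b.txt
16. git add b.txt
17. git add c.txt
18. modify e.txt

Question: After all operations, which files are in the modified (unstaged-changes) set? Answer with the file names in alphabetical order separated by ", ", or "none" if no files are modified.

Answer: e.txt

Derivation:
After op 1 (modify a.txt): modified={a.txt} staged={none}
After op 2 (git add a.txt): modified={none} staged={a.txt}
After op 3 (git reset a.txt): modified={a.txt} staged={none}
After op 4 (git add a.txt): modified={none} staged={a.txt}
After op 5 (git commit): modified={none} staged={none}
After op 6 (modify c.txt): modified={c.txt} staged={none}
After op 7 (git add c.txt): modified={none} staged={c.txt}
After op 8 (modify d.txt): modified={d.txt} staged={c.txt}
After op 9 (modify b.txt): modified={b.txt, d.txt} staged={c.txt}
After op 10 (git commit): modified={b.txt, d.txt} staged={none}
After op 11 (git add d.txt): modified={b.txt} staged={d.txt}
After op 12 (git commit): modified={b.txt} staged={none}
After op 13 (git add b.txt): modified={none} staged={b.txt}
After op 14 (modify c.txt): modified={c.txt} staged={b.txt}
After op 15 (modify b.txt): modified={b.txt, c.txt} staged={b.txt}
After op 16 (git add b.txt): modified={c.txt} staged={b.txt}
After op 17 (git add c.txt): modified={none} staged={b.txt, c.txt}
After op 18 (modify e.txt): modified={e.txt} staged={b.txt, c.txt}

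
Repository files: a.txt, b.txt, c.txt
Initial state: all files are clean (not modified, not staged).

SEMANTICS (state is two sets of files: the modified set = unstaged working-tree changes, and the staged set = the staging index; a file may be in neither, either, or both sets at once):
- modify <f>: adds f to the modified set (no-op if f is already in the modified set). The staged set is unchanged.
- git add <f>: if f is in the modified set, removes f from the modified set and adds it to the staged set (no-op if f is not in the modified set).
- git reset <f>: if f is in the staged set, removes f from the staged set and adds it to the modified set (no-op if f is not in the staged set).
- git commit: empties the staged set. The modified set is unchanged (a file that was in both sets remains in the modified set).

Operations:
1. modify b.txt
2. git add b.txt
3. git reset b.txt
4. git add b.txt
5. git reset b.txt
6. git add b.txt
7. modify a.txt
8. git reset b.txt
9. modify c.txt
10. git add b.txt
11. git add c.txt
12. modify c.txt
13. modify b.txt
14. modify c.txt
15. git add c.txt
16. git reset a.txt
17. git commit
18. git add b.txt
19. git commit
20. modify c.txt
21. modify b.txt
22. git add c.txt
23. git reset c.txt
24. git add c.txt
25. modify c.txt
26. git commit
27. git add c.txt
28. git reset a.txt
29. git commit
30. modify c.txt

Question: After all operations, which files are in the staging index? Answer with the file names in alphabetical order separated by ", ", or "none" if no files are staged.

Answer: none

Derivation:
After op 1 (modify b.txt): modified={b.txt} staged={none}
After op 2 (git add b.txt): modified={none} staged={b.txt}
After op 3 (git reset b.txt): modified={b.txt} staged={none}
After op 4 (git add b.txt): modified={none} staged={b.txt}
After op 5 (git reset b.txt): modified={b.txt} staged={none}
After op 6 (git add b.txt): modified={none} staged={b.txt}
After op 7 (modify a.txt): modified={a.txt} staged={b.txt}
After op 8 (git reset b.txt): modified={a.txt, b.txt} staged={none}
After op 9 (modify c.txt): modified={a.txt, b.txt, c.txt} staged={none}
After op 10 (git add b.txt): modified={a.txt, c.txt} staged={b.txt}
After op 11 (git add c.txt): modified={a.txt} staged={b.txt, c.txt}
After op 12 (modify c.txt): modified={a.txt, c.txt} staged={b.txt, c.txt}
After op 13 (modify b.txt): modified={a.txt, b.txt, c.txt} staged={b.txt, c.txt}
After op 14 (modify c.txt): modified={a.txt, b.txt, c.txt} staged={b.txt, c.txt}
After op 15 (git add c.txt): modified={a.txt, b.txt} staged={b.txt, c.txt}
After op 16 (git reset a.txt): modified={a.txt, b.txt} staged={b.txt, c.txt}
After op 17 (git commit): modified={a.txt, b.txt} staged={none}
After op 18 (git add b.txt): modified={a.txt} staged={b.txt}
After op 19 (git commit): modified={a.txt} staged={none}
After op 20 (modify c.txt): modified={a.txt, c.txt} staged={none}
After op 21 (modify b.txt): modified={a.txt, b.txt, c.txt} staged={none}
After op 22 (git add c.txt): modified={a.txt, b.txt} staged={c.txt}
After op 23 (git reset c.txt): modified={a.txt, b.txt, c.txt} staged={none}
After op 24 (git add c.txt): modified={a.txt, b.txt} staged={c.txt}
After op 25 (modify c.txt): modified={a.txt, b.txt, c.txt} staged={c.txt}
After op 26 (git commit): modified={a.txt, b.txt, c.txt} staged={none}
After op 27 (git add c.txt): modified={a.txt, b.txt} staged={c.txt}
After op 28 (git reset a.txt): modified={a.txt, b.txt} staged={c.txt}
After op 29 (git commit): modified={a.txt, b.txt} staged={none}
After op 30 (modify c.txt): modified={a.txt, b.txt, c.txt} staged={none}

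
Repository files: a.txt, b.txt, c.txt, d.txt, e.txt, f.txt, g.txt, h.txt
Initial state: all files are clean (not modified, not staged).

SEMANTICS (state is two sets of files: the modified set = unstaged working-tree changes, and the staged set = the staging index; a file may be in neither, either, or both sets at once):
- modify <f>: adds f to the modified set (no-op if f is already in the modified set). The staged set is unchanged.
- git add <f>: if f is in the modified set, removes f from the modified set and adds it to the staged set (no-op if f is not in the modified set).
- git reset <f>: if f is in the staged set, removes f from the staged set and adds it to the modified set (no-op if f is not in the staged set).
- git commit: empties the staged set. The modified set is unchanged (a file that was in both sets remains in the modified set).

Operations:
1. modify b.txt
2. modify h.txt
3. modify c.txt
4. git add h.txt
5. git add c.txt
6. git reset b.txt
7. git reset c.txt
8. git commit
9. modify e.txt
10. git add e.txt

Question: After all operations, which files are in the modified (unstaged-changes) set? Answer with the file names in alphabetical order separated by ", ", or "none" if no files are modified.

Answer: b.txt, c.txt

Derivation:
After op 1 (modify b.txt): modified={b.txt} staged={none}
After op 2 (modify h.txt): modified={b.txt, h.txt} staged={none}
After op 3 (modify c.txt): modified={b.txt, c.txt, h.txt} staged={none}
After op 4 (git add h.txt): modified={b.txt, c.txt} staged={h.txt}
After op 5 (git add c.txt): modified={b.txt} staged={c.txt, h.txt}
After op 6 (git reset b.txt): modified={b.txt} staged={c.txt, h.txt}
After op 7 (git reset c.txt): modified={b.txt, c.txt} staged={h.txt}
After op 8 (git commit): modified={b.txt, c.txt} staged={none}
After op 9 (modify e.txt): modified={b.txt, c.txt, e.txt} staged={none}
After op 10 (git add e.txt): modified={b.txt, c.txt} staged={e.txt}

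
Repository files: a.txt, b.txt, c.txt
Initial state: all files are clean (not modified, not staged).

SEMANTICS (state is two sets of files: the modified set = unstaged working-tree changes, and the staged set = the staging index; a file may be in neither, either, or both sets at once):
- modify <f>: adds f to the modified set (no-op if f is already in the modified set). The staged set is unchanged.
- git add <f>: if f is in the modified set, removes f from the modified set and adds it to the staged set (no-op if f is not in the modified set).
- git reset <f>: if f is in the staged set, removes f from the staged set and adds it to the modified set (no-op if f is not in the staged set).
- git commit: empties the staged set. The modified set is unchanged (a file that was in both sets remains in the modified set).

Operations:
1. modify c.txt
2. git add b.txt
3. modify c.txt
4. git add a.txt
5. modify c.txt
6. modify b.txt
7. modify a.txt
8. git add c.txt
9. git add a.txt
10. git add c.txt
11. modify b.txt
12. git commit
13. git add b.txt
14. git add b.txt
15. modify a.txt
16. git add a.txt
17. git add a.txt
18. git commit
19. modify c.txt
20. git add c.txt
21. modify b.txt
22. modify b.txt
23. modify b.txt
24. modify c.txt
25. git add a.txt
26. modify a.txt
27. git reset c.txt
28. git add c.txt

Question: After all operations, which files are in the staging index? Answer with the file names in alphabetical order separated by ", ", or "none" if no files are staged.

After op 1 (modify c.txt): modified={c.txt} staged={none}
After op 2 (git add b.txt): modified={c.txt} staged={none}
After op 3 (modify c.txt): modified={c.txt} staged={none}
After op 4 (git add a.txt): modified={c.txt} staged={none}
After op 5 (modify c.txt): modified={c.txt} staged={none}
After op 6 (modify b.txt): modified={b.txt, c.txt} staged={none}
After op 7 (modify a.txt): modified={a.txt, b.txt, c.txt} staged={none}
After op 8 (git add c.txt): modified={a.txt, b.txt} staged={c.txt}
After op 9 (git add a.txt): modified={b.txt} staged={a.txt, c.txt}
After op 10 (git add c.txt): modified={b.txt} staged={a.txt, c.txt}
After op 11 (modify b.txt): modified={b.txt} staged={a.txt, c.txt}
After op 12 (git commit): modified={b.txt} staged={none}
After op 13 (git add b.txt): modified={none} staged={b.txt}
After op 14 (git add b.txt): modified={none} staged={b.txt}
After op 15 (modify a.txt): modified={a.txt} staged={b.txt}
After op 16 (git add a.txt): modified={none} staged={a.txt, b.txt}
After op 17 (git add a.txt): modified={none} staged={a.txt, b.txt}
After op 18 (git commit): modified={none} staged={none}
After op 19 (modify c.txt): modified={c.txt} staged={none}
After op 20 (git add c.txt): modified={none} staged={c.txt}
After op 21 (modify b.txt): modified={b.txt} staged={c.txt}
After op 22 (modify b.txt): modified={b.txt} staged={c.txt}
After op 23 (modify b.txt): modified={b.txt} staged={c.txt}
After op 24 (modify c.txt): modified={b.txt, c.txt} staged={c.txt}
After op 25 (git add a.txt): modified={b.txt, c.txt} staged={c.txt}
After op 26 (modify a.txt): modified={a.txt, b.txt, c.txt} staged={c.txt}
After op 27 (git reset c.txt): modified={a.txt, b.txt, c.txt} staged={none}
After op 28 (git add c.txt): modified={a.txt, b.txt} staged={c.txt}

Answer: c.txt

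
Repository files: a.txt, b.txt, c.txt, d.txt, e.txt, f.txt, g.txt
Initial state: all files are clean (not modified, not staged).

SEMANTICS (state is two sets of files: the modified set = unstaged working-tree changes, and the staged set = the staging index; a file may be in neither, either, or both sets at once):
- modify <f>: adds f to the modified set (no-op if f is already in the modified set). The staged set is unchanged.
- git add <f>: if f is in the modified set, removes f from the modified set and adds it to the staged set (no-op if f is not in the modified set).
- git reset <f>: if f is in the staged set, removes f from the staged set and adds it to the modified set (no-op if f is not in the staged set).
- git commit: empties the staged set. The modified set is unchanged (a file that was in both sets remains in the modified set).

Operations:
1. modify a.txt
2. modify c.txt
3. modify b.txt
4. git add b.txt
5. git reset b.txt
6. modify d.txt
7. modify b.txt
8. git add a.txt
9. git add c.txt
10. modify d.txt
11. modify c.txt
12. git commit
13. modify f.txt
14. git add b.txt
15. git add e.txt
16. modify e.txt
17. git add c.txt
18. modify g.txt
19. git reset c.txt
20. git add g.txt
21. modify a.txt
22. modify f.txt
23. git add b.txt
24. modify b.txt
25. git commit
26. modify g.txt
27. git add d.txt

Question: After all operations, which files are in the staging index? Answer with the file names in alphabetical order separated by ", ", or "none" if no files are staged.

After op 1 (modify a.txt): modified={a.txt} staged={none}
After op 2 (modify c.txt): modified={a.txt, c.txt} staged={none}
After op 3 (modify b.txt): modified={a.txt, b.txt, c.txt} staged={none}
After op 4 (git add b.txt): modified={a.txt, c.txt} staged={b.txt}
After op 5 (git reset b.txt): modified={a.txt, b.txt, c.txt} staged={none}
After op 6 (modify d.txt): modified={a.txt, b.txt, c.txt, d.txt} staged={none}
After op 7 (modify b.txt): modified={a.txt, b.txt, c.txt, d.txt} staged={none}
After op 8 (git add a.txt): modified={b.txt, c.txt, d.txt} staged={a.txt}
After op 9 (git add c.txt): modified={b.txt, d.txt} staged={a.txt, c.txt}
After op 10 (modify d.txt): modified={b.txt, d.txt} staged={a.txt, c.txt}
After op 11 (modify c.txt): modified={b.txt, c.txt, d.txt} staged={a.txt, c.txt}
After op 12 (git commit): modified={b.txt, c.txt, d.txt} staged={none}
After op 13 (modify f.txt): modified={b.txt, c.txt, d.txt, f.txt} staged={none}
After op 14 (git add b.txt): modified={c.txt, d.txt, f.txt} staged={b.txt}
After op 15 (git add e.txt): modified={c.txt, d.txt, f.txt} staged={b.txt}
After op 16 (modify e.txt): modified={c.txt, d.txt, e.txt, f.txt} staged={b.txt}
After op 17 (git add c.txt): modified={d.txt, e.txt, f.txt} staged={b.txt, c.txt}
After op 18 (modify g.txt): modified={d.txt, e.txt, f.txt, g.txt} staged={b.txt, c.txt}
After op 19 (git reset c.txt): modified={c.txt, d.txt, e.txt, f.txt, g.txt} staged={b.txt}
After op 20 (git add g.txt): modified={c.txt, d.txt, e.txt, f.txt} staged={b.txt, g.txt}
After op 21 (modify a.txt): modified={a.txt, c.txt, d.txt, e.txt, f.txt} staged={b.txt, g.txt}
After op 22 (modify f.txt): modified={a.txt, c.txt, d.txt, e.txt, f.txt} staged={b.txt, g.txt}
After op 23 (git add b.txt): modified={a.txt, c.txt, d.txt, e.txt, f.txt} staged={b.txt, g.txt}
After op 24 (modify b.txt): modified={a.txt, b.txt, c.txt, d.txt, e.txt, f.txt} staged={b.txt, g.txt}
After op 25 (git commit): modified={a.txt, b.txt, c.txt, d.txt, e.txt, f.txt} staged={none}
After op 26 (modify g.txt): modified={a.txt, b.txt, c.txt, d.txt, e.txt, f.txt, g.txt} staged={none}
After op 27 (git add d.txt): modified={a.txt, b.txt, c.txt, e.txt, f.txt, g.txt} staged={d.txt}

Answer: d.txt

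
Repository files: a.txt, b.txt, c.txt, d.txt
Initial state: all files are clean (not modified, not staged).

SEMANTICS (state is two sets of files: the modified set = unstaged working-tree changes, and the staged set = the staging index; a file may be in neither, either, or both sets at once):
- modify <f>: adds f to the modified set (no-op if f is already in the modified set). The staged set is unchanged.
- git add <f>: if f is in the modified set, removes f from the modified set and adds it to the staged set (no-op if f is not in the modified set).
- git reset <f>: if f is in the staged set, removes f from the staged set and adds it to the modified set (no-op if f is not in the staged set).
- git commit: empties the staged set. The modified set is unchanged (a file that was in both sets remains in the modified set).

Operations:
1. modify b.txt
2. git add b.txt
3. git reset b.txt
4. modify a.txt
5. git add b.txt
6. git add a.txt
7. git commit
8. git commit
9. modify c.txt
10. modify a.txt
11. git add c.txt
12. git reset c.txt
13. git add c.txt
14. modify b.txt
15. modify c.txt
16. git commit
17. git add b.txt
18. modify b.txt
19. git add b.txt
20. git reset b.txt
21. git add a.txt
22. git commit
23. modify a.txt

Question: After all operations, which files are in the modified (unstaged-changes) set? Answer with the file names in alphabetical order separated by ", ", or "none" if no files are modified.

After op 1 (modify b.txt): modified={b.txt} staged={none}
After op 2 (git add b.txt): modified={none} staged={b.txt}
After op 3 (git reset b.txt): modified={b.txt} staged={none}
After op 4 (modify a.txt): modified={a.txt, b.txt} staged={none}
After op 5 (git add b.txt): modified={a.txt} staged={b.txt}
After op 6 (git add a.txt): modified={none} staged={a.txt, b.txt}
After op 7 (git commit): modified={none} staged={none}
After op 8 (git commit): modified={none} staged={none}
After op 9 (modify c.txt): modified={c.txt} staged={none}
After op 10 (modify a.txt): modified={a.txt, c.txt} staged={none}
After op 11 (git add c.txt): modified={a.txt} staged={c.txt}
After op 12 (git reset c.txt): modified={a.txt, c.txt} staged={none}
After op 13 (git add c.txt): modified={a.txt} staged={c.txt}
After op 14 (modify b.txt): modified={a.txt, b.txt} staged={c.txt}
After op 15 (modify c.txt): modified={a.txt, b.txt, c.txt} staged={c.txt}
After op 16 (git commit): modified={a.txt, b.txt, c.txt} staged={none}
After op 17 (git add b.txt): modified={a.txt, c.txt} staged={b.txt}
After op 18 (modify b.txt): modified={a.txt, b.txt, c.txt} staged={b.txt}
After op 19 (git add b.txt): modified={a.txt, c.txt} staged={b.txt}
After op 20 (git reset b.txt): modified={a.txt, b.txt, c.txt} staged={none}
After op 21 (git add a.txt): modified={b.txt, c.txt} staged={a.txt}
After op 22 (git commit): modified={b.txt, c.txt} staged={none}
After op 23 (modify a.txt): modified={a.txt, b.txt, c.txt} staged={none}

Answer: a.txt, b.txt, c.txt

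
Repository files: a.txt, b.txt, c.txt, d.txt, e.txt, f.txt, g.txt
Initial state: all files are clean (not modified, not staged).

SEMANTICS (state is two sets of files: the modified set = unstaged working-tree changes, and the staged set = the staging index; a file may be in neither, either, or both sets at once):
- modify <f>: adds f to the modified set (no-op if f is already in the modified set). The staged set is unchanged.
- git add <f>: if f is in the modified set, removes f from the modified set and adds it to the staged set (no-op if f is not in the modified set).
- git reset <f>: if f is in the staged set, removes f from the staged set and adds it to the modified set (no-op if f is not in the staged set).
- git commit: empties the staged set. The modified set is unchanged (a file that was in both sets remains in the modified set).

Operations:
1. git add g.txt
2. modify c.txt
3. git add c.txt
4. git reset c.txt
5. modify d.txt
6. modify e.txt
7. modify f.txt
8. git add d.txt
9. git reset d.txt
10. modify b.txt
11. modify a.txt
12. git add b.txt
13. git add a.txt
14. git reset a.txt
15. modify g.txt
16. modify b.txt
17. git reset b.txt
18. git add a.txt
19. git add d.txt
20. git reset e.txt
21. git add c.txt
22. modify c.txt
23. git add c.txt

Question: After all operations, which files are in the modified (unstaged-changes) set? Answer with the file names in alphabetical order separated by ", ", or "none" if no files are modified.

Answer: b.txt, e.txt, f.txt, g.txt

Derivation:
After op 1 (git add g.txt): modified={none} staged={none}
After op 2 (modify c.txt): modified={c.txt} staged={none}
After op 3 (git add c.txt): modified={none} staged={c.txt}
After op 4 (git reset c.txt): modified={c.txt} staged={none}
After op 5 (modify d.txt): modified={c.txt, d.txt} staged={none}
After op 6 (modify e.txt): modified={c.txt, d.txt, e.txt} staged={none}
After op 7 (modify f.txt): modified={c.txt, d.txt, e.txt, f.txt} staged={none}
After op 8 (git add d.txt): modified={c.txt, e.txt, f.txt} staged={d.txt}
After op 9 (git reset d.txt): modified={c.txt, d.txt, e.txt, f.txt} staged={none}
After op 10 (modify b.txt): modified={b.txt, c.txt, d.txt, e.txt, f.txt} staged={none}
After op 11 (modify a.txt): modified={a.txt, b.txt, c.txt, d.txt, e.txt, f.txt} staged={none}
After op 12 (git add b.txt): modified={a.txt, c.txt, d.txt, e.txt, f.txt} staged={b.txt}
After op 13 (git add a.txt): modified={c.txt, d.txt, e.txt, f.txt} staged={a.txt, b.txt}
After op 14 (git reset a.txt): modified={a.txt, c.txt, d.txt, e.txt, f.txt} staged={b.txt}
After op 15 (modify g.txt): modified={a.txt, c.txt, d.txt, e.txt, f.txt, g.txt} staged={b.txt}
After op 16 (modify b.txt): modified={a.txt, b.txt, c.txt, d.txt, e.txt, f.txt, g.txt} staged={b.txt}
After op 17 (git reset b.txt): modified={a.txt, b.txt, c.txt, d.txt, e.txt, f.txt, g.txt} staged={none}
After op 18 (git add a.txt): modified={b.txt, c.txt, d.txt, e.txt, f.txt, g.txt} staged={a.txt}
After op 19 (git add d.txt): modified={b.txt, c.txt, e.txt, f.txt, g.txt} staged={a.txt, d.txt}
After op 20 (git reset e.txt): modified={b.txt, c.txt, e.txt, f.txt, g.txt} staged={a.txt, d.txt}
After op 21 (git add c.txt): modified={b.txt, e.txt, f.txt, g.txt} staged={a.txt, c.txt, d.txt}
After op 22 (modify c.txt): modified={b.txt, c.txt, e.txt, f.txt, g.txt} staged={a.txt, c.txt, d.txt}
After op 23 (git add c.txt): modified={b.txt, e.txt, f.txt, g.txt} staged={a.txt, c.txt, d.txt}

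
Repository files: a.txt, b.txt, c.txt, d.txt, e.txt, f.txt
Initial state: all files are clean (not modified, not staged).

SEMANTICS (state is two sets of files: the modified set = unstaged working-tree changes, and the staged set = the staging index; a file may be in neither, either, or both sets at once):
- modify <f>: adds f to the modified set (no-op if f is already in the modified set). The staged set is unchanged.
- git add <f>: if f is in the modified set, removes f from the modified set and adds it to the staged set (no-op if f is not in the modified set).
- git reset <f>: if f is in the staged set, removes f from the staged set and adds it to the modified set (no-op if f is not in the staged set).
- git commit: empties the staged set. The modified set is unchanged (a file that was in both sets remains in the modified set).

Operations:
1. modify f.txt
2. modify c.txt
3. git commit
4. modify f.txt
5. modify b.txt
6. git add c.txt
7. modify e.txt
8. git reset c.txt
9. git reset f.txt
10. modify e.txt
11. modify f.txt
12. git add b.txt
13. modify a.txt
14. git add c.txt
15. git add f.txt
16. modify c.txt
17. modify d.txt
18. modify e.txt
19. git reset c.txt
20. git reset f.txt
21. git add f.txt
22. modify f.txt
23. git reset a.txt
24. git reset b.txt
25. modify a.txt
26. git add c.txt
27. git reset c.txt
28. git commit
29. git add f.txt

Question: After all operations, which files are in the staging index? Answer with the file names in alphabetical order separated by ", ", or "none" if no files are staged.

Answer: f.txt

Derivation:
After op 1 (modify f.txt): modified={f.txt} staged={none}
After op 2 (modify c.txt): modified={c.txt, f.txt} staged={none}
After op 3 (git commit): modified={c.txt, f.txt} staged={none}
After op 4 (modify f.txt): modified={c.txt, f.txt} staged={none}
After op 5 (modify b.txt): modified={b.txt, c.txt, f.txt} staged={none}
After op 6 (git add c.txt): modified={b.txt, f.txt} staged={c.txt}
After op 7 (modify e.txt): modified={b.txt, e.txt, f.txt} staged={c.txt}
After op 8 (git reset c.txt): modified={b.txt, c.txt, e.txt, f.txt} staged={none}
After op 9 (git reset f.txt): modified={b.txt, c.txt, e.txt, f.txt} staged={none}
After op 10 (modify e.txt): modified={b.txt, c.txt, e.txt, f.txt} staged={none}
After op 11 (modify f.txt): modified={b.txt, c.txt, e.txt, f.txt} staged={none}
After op 12 (git add b.txt): modified={c.txt, e.txt, f.txt} staged={b.txt}
After op 13 (modify a.txt): modified={a.txt, c.txt, e.txt, f.txt} staged={b.txt}
After op 14 (git add c.txt): modified={a.txt, e.txt, f.txt} staged={b.txt, c.txt}
After op 15 (git add f.txt): modified={a.txt, e.txt} staged={b.txt, c.txt, f.txt}
After op 16 (modify c.txt): modified={a.txt, c.txt, e.txt} staged={b.txt, c.txt, f.txt}
After op 17 (modify d.txt): modified={a.txt, c.txt, d.txt, e.txt} staged={b.txt, c.txt, f.txt}
After op 18 (modify e.txt): modified={a.txt, c.txt, d.txt, e.txt} staged={b.txt, c.txt, f.txt}
After op 19 (git reset c.txt): modified={a.txt, c.txt, d.txt, e.txt} staged={b.txt, f.txt}
After op 20 (git reset f.txt): modified={a.txt, c.txt, d.txt, e.txt, f.txt} staged={b.txt}
After op 21 (git add f.txt): modified={a.txt, c.txt, d.txt, e.txt} staged={b.txt, f.txt}
After op 22 (modify f.txt): modified={a.txt, c.txt, d.txt, e.txt, f.txt} staged={b.txt, f.txt}
After op 23 (git reset a.txt): modified={a.txt, c.txt, d.txt, e.txt, f.txt} staged={b.txt, f.txt}
After op 24 (git reset b.txt): modified={a.txt, b.txt, c.txt, d.txt, e.txt, f.txt} staged={f.txt}
After op 25 (modify a.txt): modified={a.txt, b.txt, c.txt, d.txt, e.txt, f.txt} staged={f.txt}
After op 26 (git add c.txt): modified={a.txt, b.txt, d.txt, e.txt, f.txt} staged={c.txt, f.txt}
After op 27 (git reset c.txt): modified={a.txt, b.txt, c.txt, d.txt, e.txt, f.txt} staged={f.txt}
After op 28 (git commit): modified={a.txt, b.txt, c.txt, d.txt, e.txt, f.txt} staged={none}
After op 29 (git add f.txt): modified={a.txt, b.txt, c.txt, d.txt, e.txt} staged={f.txt}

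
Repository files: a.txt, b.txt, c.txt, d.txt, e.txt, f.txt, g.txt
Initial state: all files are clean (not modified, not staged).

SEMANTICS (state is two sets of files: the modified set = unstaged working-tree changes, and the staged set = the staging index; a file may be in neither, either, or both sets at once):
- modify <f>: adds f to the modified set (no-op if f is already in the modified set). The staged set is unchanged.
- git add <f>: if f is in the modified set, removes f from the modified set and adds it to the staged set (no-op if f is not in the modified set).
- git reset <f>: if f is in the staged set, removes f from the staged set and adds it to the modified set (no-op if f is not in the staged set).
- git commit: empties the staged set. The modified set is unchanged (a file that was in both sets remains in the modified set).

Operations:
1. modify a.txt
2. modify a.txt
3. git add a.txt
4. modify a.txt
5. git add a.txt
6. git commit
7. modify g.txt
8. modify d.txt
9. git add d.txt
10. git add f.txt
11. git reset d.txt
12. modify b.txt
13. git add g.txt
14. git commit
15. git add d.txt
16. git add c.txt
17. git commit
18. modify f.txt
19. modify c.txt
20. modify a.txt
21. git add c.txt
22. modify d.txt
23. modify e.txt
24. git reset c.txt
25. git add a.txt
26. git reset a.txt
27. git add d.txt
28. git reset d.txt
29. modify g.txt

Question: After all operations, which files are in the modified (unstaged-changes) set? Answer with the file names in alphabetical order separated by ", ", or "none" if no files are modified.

After op 1 (modify a.txt): modified={a.txt} staged={none}
After op 2 (modify a.txt): modified={a.txt} staged={none}
After op 3 (git add a.txt): modified={none} staged={a.txt}
After op 4 (modify a.txt): modified={a.txt} staged={a.txt}
After op 5 (git add a.txt): modified={none} staged={a.txt}
After op 6 (git commit): modified={none} staged={none}
After op 7 (modify g.txt): modified={g.txt} staged={none}
After op 8 (modify d.txt): modified={d.txt, g.txt} staged={none}
After op 9 (git add d.txt): modified={g.txt} staged={d.txt}
After op 10 (git add f.txt): modified={g.txt} staged={d.txt}
After op 11 (git reset d.txt): modified={d.txt, g.txt} staged={none}
After op 12 (modify b.txt): modified={b.txt, d.txt, g.txt} staged={none}
After op 13 (git add g.txt): modified={b.txt, d.txt} staged={g.txt}
After op 14 (git commit): modified={b.txt, d.txt} staged={none}
After op 15 (git add d.txt): modified={b.txt} staged={d.txt}
After op 16 (git add c.txt): modified={b.txt} staged={d.txt}
After op 17 (git commit): modified={b.txt} staged={none}
After op 18 (modify f.txt): modified={b.txt, f.txt} staged={none}
After op 19 (modify c.txt): modified={b.txt, c.txt, f.txt} staged={none}
After op 20 (modify a.txt): modified={a.txt, b.txt, c.txt, f.txt} staged={none}
After op 21 (git add c.txt): modified={a.txt, b.txt, f.txt} staged={c.txt}
After op 22 (modify d.txt): modified={a.txt, b.txt, d.txt, f.txt} staged={c.txt}
After op 23 (modify e.txt): modified={a.txt, b.txt, d.txt, e.txt, f.txt} staged={c.txt}
After op 24 (git reset c.txt): modified={a.txt, b.txt, c.txt, d.txt, e.txt, f.txt} staged={none}
After op 25 (git add a.txt): modified={b.txt, c.txt, d.txt, e.txt, f.txt} staged={a.txt}
After op 26 (git reset a.txt): modified={a.txt, b.txt, c.txt, d.txt, e.txt, f.txt} staged={none}
After op 27 (git add d.txt): modified={a.txt, b.txt, c.txt, e.txt, f.txt} staged={d.txt}
After op 28 (git reset d.txt): modified={a.txt, b.txt, c.txt, d.txt, e.txt, f.txt} staged={none}
After op 29 (modify g.txt): modified={a.txt, b.txt, c.txt, d.txt, e.txt, f.txt, g.txt} staged={none}

Answer: a.txt, b.txt, c.txt, d.txt, e.txt, f.txt, g.txt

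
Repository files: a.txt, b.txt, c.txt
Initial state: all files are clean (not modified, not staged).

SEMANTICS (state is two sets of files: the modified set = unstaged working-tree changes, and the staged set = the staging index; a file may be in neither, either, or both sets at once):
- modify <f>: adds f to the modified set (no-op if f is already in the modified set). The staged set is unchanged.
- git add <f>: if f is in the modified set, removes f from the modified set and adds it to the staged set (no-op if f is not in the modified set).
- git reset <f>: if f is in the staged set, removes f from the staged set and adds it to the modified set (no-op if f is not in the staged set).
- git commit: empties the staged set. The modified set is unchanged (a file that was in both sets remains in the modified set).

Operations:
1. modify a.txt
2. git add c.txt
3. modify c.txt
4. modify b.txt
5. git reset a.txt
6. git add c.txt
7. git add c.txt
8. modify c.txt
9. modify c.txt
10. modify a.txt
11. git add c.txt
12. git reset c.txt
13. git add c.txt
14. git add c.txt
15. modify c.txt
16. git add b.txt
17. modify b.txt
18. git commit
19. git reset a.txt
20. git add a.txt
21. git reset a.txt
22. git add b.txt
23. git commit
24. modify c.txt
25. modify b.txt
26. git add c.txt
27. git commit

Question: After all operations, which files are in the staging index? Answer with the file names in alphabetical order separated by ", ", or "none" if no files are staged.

Answer: none

Derivation:
After op 1 (modify a.txt): modified={a.txt} staged={none}
After op 2 (git add c.txt): modified={a.txt} staged={none}
After op 3 (modify c.txt): modified={a.txt, c.txt} staged={none}
After op 4 (modify b.txt): modified={a.txt, b.txt, c.txt} staged={none}
After op 5 (git reset a.txt): modified={a.txt, b.txt, c.txt} staged={none}
After op 6 (git add c.txt): modified={a.txt, b.txt} staged={c.txt}
After op 7 (git add c.txt): modified={a.txt, b.txt} staged={c.txt}
After op 8 (modify c.txt): modified={a.txt, b.txt, c.txt} staged={c.txt}
After op 9 (modify c.txt): modified={a.txt, b.txt, c.txt} staged={c.txt}
After op 10 (modify a.txt): modified={a.txt, b.txt, c.txt} staged={c.txt}
After op 11 (git add c.txt): modified={a.txt, b.txt} staged={c.txt}
After op 12 (git reset c.txt): modified={a.txt, b.txt, c.txt} staged={none}
After op 13 (git add c.txt): modified={a.txt, b.txt} staged={c.txt}
After op 14 (git add c.txt): modified={a.txt, b.txt} staged={c.txt}
After op 15 (modify c.txt): modified={a.txt, b.txt, c.txt} staged={c.txt}
After op 16 (git add b.txt): modified={a.txt, c.txt} staged={b.txt, c.txt}
After op 17 (modify b.txt): modified={a.txt, b.txt, c.txt} staged={b.txt, c.txt}
After op 18 (git commit): modified={a.txt, b.txt, c.txt} staged={none}
After op 19 (git reset a.txt): modified={a.txt, b.txt, c.txt} staged={none}
After op 20 (git add a.txt): modified={b.txt, c.txt} staged={a.txt}
After op 21 (git reset a.txt): modified={a.txt, b.txt, c.txt} staged={none}
After op 22 (git add b.txt): modified={a.txt, c.txt} staged={b.txt}
After op 23 (git commit): modified={a.txt, c.txt} staged={none}
After op 24 (modify c.txt): modified={a.txt, c.txt} staged={none}
After op 25 (modify b.txt): modified={a.txt, b.txt, c.txt} staged={none}
After op 26 (git add c.txt): modified={a.txt, b.txt} staged={c.txt}
After op 27 (git commit): modified={a.txt, b.txt} staged={none}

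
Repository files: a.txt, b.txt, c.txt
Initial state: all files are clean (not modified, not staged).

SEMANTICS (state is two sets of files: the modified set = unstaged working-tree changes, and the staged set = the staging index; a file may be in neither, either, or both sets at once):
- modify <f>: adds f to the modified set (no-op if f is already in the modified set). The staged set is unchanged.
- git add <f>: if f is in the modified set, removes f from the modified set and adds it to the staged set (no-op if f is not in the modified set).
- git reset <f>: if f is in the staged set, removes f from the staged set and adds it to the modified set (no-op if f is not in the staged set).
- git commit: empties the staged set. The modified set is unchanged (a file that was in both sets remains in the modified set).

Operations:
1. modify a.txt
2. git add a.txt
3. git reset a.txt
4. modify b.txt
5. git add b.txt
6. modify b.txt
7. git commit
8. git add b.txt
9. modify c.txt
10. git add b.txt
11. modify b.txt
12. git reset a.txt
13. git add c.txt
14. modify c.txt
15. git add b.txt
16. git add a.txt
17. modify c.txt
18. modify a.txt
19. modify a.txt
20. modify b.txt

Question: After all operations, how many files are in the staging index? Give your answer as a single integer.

Answer: 3

Derivation:
After op 1 (modify a.txt): modified={a.txt} staged={none}
After op 2 (git add a.txt): modified={none} staged={a.txt}
After op 3 (git reset a.txt): modified={a.txt} staged={none}
After op 4 (modify b.txt): modified={a.txt, b.txt} staged={none}
After op 5 (git add b.txt): modified={a.txt} staged={b.txt}
After op 6 (modify b.txt): modified={a.txt, b.txt} staged={b.txt}
After op 7 (git commit): modified={a.txt, b.txt} staged={none}
After op 8 (git add b.txt): modified={a.txt} staged={b.txt}
After op 9 (modify c.txt): modified={a.txt, c.txt} staged={b.txt}
After op 10 (git add b.txt): modified={a.txt, c.txt} staged={b.txt}
After op 11 (modify b.txt): modified={a.txt, b.txt, c.txt} staged={b.txt}
After op 12 (git reset a.txt): modified={a.txt, b.txt, c.txt} staged={b.txt}
After op 13 (git add c.txt): modified={a.txt, b.txt} staged={b.txt, c.txt}
After op 14 (modify c.txt): modified={a.txt, b.txt, c.txt} staged={b.txt, c.txt}
After op 15 (git add b.txt): modified={a.txt, c.txt} staged={b.txt, c.txt}
After op 16 (git add a.txt): modified={c.txt} staged={a.txt, b.txt, c.txt}
After op 17 (modify c.txt): modified={c.txt} staged={a.txt, b.txt, c.txt}
After op 18 (modify a.txt): modified={a.txt, c.txt} staged={a.txt, b.txt, c.txt}
After op 19 (modify a.txt): modified={a.txt, c.txt} staged={a.txt, b.txt, c.txt}
After op 20 (modify b.txt): modified={a.txt, b.txt, c.txt} staged={a.txt, b.txt, c.txt}
Final staged set: {a.txt, b.txt, c.txt} -> count=3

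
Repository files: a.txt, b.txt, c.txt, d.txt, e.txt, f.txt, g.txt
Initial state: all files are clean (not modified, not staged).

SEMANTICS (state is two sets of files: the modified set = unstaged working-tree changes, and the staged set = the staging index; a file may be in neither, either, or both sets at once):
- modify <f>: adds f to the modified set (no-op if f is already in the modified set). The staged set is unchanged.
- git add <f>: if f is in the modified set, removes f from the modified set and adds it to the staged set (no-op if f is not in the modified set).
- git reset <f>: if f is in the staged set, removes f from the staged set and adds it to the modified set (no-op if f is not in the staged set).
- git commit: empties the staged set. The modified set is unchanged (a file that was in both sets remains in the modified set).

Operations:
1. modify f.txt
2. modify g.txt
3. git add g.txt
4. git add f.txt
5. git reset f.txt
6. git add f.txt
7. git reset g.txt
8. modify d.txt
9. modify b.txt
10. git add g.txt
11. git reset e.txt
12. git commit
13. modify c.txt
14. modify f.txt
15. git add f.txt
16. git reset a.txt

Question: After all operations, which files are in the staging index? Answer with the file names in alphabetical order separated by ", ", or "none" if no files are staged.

Answer: f.txt

Derivation:
After op 1 (modify f.txt): modified={f.txt} staged={none}
After op 2 (modify g.txt): modified={f.txt, g.txt} staged={none}
After op 3 (git add g.txt): modified={f.txt} staged={g.txt}
After op 4 (git add f.txt): modified={none} staged={f.txt, g.txt}
After op 5 (git reset f.txt): modified={f.txt} staged={g.txt}
After op 6 (git add f.txt): modified={none} staged={f.txt, g.txt}
After op 7 (git reset g.txt): modified={g.txt} staged={f.txt}
After op 8 (modify d.txt): modified={d.txt, g.txt} staged={f.txt}
After op 9 (modify b.txt): modified={b.txt, d.txt, g.txt} staged={f.txt}
After op 10 (git add g.txt): modified={b.txt, d.txt} staged={f.txt, g.txt}
After op 11 (git reset e.txt): modified={b.txt, d.txt} staged={f.txt, g.txt}
After op 12 (git commit): modified={b.txt, d.txt} staged={none}
After op 13 (modify c.txt): modified={b.txt, c.txt, d.txt} staged={none}
After op 14 (modify f.txt): modified={b.txt, c.txt, d.txt, f.txt} staged={none}
After op 15 (git add f.txt): modified={b.txt, c.txt, d.txt} staged={f.txt}
After op 16 (git reset a.txt): modified={b.txt, c.txt, d.txt} staged={f.txt}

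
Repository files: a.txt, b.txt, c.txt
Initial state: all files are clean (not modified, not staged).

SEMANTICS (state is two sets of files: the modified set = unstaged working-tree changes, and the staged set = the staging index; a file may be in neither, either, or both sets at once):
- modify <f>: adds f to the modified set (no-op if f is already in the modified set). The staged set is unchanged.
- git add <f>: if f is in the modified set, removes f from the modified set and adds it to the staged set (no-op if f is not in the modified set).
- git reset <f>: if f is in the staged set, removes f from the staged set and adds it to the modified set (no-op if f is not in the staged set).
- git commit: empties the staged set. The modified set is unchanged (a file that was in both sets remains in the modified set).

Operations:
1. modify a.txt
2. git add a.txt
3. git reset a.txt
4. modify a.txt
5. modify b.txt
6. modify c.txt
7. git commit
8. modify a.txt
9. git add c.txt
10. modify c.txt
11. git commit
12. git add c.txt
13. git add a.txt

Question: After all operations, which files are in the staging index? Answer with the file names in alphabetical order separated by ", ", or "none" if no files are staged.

After op 1 (modify a.txt): modified={a.txt} staged={none}
After op 2 (git add a.txt): modified={none} staged={a.txt}
After op 3 (git reset a.txt): modified={a.txt} staged={none}
After op 4 (modify a.txt): modified={a.txt} staged={none}
After op 5 (modify b.txt): modified={a.txt, b.txt} staged={none}
After op 6 (modify c.txt): modified={a.txt, b.txt, c.txt} staged={none}
After op 7 (git commit): modified={a.txt, b.txt, c.txt} staged={none}
After op 8 (modify a.txt): modified={a.txt, b.txt, c.txt} staged={none}
After op 9 (git add c.txt): modified={a.txt, b.txt} staged={c.txt}
After op 10 (modify c.txt): modified={a.txt, b.txt, c.txt} staged={c.txt}
After op 11 (git commit): modified={a.txt, b.txt, c.txt} staged={none}
After op 12 (git add c.txt): modified={a.txt, b.txt} staged={c.txt}
After op 13 (git add a.txt): modified={b.txt} staged={a.txt, c.txt}

Answer: a.txt, c.txt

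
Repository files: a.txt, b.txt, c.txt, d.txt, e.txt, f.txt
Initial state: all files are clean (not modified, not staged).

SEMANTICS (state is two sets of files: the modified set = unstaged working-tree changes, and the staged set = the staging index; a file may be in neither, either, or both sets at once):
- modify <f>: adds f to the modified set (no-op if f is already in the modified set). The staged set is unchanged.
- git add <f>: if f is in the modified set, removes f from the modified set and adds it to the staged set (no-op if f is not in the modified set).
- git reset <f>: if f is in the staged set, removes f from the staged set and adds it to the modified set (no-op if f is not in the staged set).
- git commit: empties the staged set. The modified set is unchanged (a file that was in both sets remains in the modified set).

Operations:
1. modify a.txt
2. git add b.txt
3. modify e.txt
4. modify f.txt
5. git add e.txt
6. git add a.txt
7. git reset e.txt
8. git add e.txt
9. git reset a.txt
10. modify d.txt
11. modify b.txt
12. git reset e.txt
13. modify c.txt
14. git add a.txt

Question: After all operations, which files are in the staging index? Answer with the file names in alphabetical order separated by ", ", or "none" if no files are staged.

Answer: a.txt

Derivation:
After op 1 (modify a.txt): modified={a.txt} staged={none}
After op 2 (git add b.txt): modified={a.txt} staged={none}
After op 3 (modify e.txt): modified={a.txt, e.txt} staged={none}
After op 4 (modify f.txt): modified={a.txt, e.txt, f.txt} staged={none}
After op 5 (git add e.txt): modified={a.txt, f.txt} staged={e.txt}
After op 6 (git add a.txt): modified={f.txt} staged={a.txt, e.txt}
After op 7 (git reset e.txt): modified={e.txt, f.txt} staged={a.txt}
After op 8 (git add e.txt): modified={f.txt} staged={a.txt, e.txt}
After op 9 (git reset a.txt): modified={a.txt, f.txt} staged={e.txt}
After op 10 (modify d.txt): modified={a.txt, d.txt, f.txt} staged={e.txt}
After op 11 (modify b.txt): modified={a.txt, b.txt, d.txt, f.txt} staged={e.txt}
After op 12 (git reset e.txt): modified={a.txt, b.txt, d.txt, e.txt, f.txt} staged={none}
After op 13 (modify c.txt): modified={a.txt, b.txt, c.txt, d.txt, e.txt, f.txt} staged={none}
After op 14 (git add a.txt): modified={b.txt, c.txt, d.txt, e.txt, f.txt} staged={a.txt}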